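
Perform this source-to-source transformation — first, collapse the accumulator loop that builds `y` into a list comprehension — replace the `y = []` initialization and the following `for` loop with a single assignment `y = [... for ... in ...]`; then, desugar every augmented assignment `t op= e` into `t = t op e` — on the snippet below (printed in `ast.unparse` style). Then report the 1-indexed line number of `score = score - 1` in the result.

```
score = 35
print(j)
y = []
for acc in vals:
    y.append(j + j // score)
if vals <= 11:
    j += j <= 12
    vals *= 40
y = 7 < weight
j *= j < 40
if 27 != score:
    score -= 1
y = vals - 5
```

10

Transformed code:
score = 35
print(j)
y = [j + j // score for acc in vals]
if vals <= 11:
    j = j + (j <= 12)
    vals = vals * 40
y = 7 < weight
j = j * (j < 40)
if 27 != score:
    score = score - 1
y = vals - 5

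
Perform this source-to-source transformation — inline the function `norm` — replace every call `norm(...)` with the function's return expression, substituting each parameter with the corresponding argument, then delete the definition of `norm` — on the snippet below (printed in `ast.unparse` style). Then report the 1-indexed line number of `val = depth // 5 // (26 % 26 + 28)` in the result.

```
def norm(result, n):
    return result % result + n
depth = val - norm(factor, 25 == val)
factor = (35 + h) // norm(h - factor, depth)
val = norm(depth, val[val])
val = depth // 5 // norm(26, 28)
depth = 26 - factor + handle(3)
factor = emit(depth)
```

Transformed code:
depth = val - (factor % factor + (25 == val))
factor = (35 + h) // ((h - factor) % (h - factor) + depth)
val = depth % depth + val[val]
val = depth // 5 // (26 % 26 + 28)
depth = 26 - factor + handle(3)
factor = emit(depth)

4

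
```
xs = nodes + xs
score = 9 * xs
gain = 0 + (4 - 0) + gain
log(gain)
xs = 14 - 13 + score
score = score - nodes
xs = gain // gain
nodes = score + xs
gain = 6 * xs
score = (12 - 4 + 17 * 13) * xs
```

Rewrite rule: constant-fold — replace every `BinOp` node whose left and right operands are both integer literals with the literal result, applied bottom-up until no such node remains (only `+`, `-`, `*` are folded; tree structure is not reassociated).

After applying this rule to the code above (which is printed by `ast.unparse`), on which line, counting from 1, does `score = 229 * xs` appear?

10

Transformed code:
xs = nodes + xs
score = 9 * xs
gain = 4 + gain
log(gain)
xs = 1 + score
score = score - nodes
xs = gain // gain
nodes = score + xs
gain = 6 * xs
score = 229 * xs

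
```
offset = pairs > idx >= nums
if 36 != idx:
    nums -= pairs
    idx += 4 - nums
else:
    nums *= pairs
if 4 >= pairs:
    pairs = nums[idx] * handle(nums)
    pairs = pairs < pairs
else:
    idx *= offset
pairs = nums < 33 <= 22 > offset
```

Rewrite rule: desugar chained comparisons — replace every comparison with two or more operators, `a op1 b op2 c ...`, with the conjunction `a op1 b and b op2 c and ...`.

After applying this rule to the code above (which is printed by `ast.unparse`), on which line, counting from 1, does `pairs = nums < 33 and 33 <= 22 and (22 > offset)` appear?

12

Transformed code:
offset = pairs > idx and idx >= nums
if 36 != idx:
    nums -= pairs
    idx += 4 - nums
else:
    nums *= pairs
if 4 >= pairs:
    pairs = nums[idx] * handle(nums)
    pairs = pairs < pairs
else:
    idx *= offset
pairs = nums < 33 and 33 <= 22 and (22 > offset)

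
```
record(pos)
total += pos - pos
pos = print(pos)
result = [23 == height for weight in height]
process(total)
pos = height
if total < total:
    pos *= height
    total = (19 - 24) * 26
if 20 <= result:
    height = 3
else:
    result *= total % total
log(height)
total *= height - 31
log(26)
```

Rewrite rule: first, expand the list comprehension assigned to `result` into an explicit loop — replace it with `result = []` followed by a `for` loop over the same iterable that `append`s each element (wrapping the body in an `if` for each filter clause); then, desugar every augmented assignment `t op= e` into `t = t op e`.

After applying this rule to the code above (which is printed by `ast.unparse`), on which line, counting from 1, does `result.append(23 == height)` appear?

Transformed code:
record(pos)
total = total + (pos - pos)
pos = print(pos)
result = []
for weight in height:
    result.append(23 == height)
process(total)
pos = height
if total < total:
    pos = pos * height
    total = (19 - 24) * 26
if 20 <= result:
    height = 3
else:
    result = result * (total % total)
log(height)
total = total * (height - 31)
log(26)

6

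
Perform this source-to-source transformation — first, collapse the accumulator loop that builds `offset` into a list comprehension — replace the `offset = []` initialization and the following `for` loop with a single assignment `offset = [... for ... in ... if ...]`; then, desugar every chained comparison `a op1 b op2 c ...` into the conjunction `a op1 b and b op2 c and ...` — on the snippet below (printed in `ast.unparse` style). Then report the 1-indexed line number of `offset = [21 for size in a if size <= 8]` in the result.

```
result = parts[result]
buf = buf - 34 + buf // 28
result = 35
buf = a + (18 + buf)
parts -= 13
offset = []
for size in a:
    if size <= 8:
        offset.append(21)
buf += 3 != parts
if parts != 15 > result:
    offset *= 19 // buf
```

Transformed code:
result = parts[result]
buf = buf - 34 + buf // 28
result = 35
buf = a + (18 + buf)
parts -= 13
offset = [21 for size in a if size <= 8]
buf += 3 != parts
if parts != 15 and 15 > result:
    offset *= 19 // buf

6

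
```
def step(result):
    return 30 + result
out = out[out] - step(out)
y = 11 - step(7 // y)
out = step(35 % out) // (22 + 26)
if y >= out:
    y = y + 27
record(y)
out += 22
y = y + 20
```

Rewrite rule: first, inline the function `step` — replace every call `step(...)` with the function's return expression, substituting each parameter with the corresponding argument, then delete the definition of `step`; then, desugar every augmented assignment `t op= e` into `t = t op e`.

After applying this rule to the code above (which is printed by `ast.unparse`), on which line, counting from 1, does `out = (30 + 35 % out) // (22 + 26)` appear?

3

Transformed code:
out = out[out] - (30 + out)
y = 11 - (30 + 7 // y)
out = (30 + 35 % out) // (22 + 26)
if y >= out:
    y = y + 27
record(y)
out = out + 22
y = y + 20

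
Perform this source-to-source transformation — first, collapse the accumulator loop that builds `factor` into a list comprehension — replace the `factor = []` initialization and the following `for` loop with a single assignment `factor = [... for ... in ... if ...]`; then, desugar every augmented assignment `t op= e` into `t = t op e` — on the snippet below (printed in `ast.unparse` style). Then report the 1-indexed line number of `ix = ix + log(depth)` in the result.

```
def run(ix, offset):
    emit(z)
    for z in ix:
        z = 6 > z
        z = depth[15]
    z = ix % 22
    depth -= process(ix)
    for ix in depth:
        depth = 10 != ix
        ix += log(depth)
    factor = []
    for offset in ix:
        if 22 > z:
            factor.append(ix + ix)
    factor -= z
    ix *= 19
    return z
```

Transformed code:
def run(ix, offset):
    emit(z)
    for z in ix:
        z = 6 > z
        z = depth[15]
    z = ix % 22
    depth = depth - process(ix)
    for ix in depth:
        depth = 10 != ix
        ix = ix + log(depth)
    factor = [ix + ix for offset in ix if 22 > z]
    factor = factor - z
    ix = ix * 19
    return z

10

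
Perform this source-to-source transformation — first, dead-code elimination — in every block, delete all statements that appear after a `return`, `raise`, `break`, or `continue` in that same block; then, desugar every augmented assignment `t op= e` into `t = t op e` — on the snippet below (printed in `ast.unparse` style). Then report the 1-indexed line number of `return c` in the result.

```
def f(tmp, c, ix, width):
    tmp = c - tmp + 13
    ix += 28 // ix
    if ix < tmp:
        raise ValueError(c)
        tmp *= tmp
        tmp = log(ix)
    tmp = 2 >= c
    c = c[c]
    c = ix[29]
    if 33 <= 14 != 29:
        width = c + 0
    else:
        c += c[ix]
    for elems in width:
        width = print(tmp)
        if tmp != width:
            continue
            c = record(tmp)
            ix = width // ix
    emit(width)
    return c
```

Transformed code:
def f(tmp, c, ix, width):
    tmp = c - tmp + 13
    ix = ix + 28 // ix
    if ix < tmp:
        raise ValueError(c)
    tmp = 2 >= c
    c = c[c]
    c = ix[29]
    if 33 <= 14 != 29:
        width = c + 0
    else:
        c = c + c[ix]
    for elems in width:
        width = print(tmp)
        if tmp != width:
            continue
    emit(width)
    return c

18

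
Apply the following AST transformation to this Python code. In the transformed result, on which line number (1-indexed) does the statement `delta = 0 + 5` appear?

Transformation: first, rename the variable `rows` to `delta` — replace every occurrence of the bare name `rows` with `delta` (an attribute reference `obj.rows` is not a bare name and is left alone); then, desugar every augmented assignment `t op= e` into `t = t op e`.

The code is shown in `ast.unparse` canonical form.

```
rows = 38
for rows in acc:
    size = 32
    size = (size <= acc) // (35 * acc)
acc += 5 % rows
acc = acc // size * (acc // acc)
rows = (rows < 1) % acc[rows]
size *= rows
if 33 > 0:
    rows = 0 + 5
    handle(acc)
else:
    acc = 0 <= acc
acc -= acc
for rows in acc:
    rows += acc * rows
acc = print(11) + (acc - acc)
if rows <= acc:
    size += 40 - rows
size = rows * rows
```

10

Transformed code:
delta = 38
for delta in acc:
    size = 32
    size = (size <= acc) // (35 * acc)
acc = acc + 5 % delta
acc = acc // size * (acc // acc)
delta = (delta < 1) % acc[delta]
size = size * delta
if 33 > 0:
    delta = 0 + 5
    handle(acc)
else:
    acc = 0 <= acc
acc = acc - acc
for delta in acc:
    delta = delta + acc * delta
acc = print(11) + (acc - acc)
if delta <= acc:
    size = size + (40 - delta)
size = delta * delta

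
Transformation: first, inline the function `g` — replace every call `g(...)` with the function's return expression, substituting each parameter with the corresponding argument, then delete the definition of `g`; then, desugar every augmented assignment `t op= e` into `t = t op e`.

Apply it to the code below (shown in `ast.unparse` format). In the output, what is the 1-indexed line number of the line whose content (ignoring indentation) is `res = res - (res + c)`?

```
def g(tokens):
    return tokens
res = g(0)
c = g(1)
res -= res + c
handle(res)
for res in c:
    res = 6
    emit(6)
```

3

Transformed code:
res = 0
c = 1
res = res - (res + c)
handle(res)
for res in c:
    res = 6
    emit(6)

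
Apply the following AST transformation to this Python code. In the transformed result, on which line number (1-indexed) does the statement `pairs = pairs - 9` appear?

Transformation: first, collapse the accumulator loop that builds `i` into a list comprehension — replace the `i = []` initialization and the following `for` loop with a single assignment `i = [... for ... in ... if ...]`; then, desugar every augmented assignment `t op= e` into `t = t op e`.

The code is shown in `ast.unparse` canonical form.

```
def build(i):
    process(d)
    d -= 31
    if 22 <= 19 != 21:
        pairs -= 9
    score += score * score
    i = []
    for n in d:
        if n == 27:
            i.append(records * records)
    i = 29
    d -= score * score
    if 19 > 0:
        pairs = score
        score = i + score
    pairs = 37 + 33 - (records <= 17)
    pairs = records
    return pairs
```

Transformed code:
def build(i):
    process(d)
    d = d - 31
    if 22 <= 19 != 21:
        pairs = pairs - 9
    score = score + score * score
    i = [records * records for n in d if n == 27]
    i = 29
    d = d - score * score
    if 19 > 0:
        pairs = score
        score = i + score
    pairs = 37 + 33 - (records <= 17)
    pairs = records
    return pairs

5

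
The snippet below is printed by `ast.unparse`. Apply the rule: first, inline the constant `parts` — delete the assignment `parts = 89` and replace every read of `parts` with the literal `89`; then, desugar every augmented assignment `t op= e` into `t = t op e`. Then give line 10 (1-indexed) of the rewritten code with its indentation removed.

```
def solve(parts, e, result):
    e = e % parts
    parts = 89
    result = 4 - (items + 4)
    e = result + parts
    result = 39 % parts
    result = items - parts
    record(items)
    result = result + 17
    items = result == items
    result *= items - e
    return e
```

result = result * (items - e)

Transformed code:
def solve(parts, e, result):
    e = e % 89
    result = 4 - (items + 4)
    e = result + 89
    result = 39 % 89
    result = items - 89
    record(items)
    result = result + 17
    items = result == items
    result = result * (items - e)
    return e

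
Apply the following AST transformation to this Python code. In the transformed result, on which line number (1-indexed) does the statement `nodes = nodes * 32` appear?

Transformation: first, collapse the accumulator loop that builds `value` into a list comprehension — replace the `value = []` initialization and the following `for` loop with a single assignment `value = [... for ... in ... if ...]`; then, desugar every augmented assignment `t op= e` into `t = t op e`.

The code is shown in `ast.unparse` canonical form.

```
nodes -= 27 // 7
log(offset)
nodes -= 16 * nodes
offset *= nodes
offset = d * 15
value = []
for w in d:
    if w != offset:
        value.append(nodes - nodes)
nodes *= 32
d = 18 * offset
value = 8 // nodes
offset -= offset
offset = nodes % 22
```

7

Transformed code:
nodes = nodes - 27 // 7
log(offset)
nodes = nodes - 16 * nodes
offset = offset * nodes
offset = d * 15
value = [nodes - nodes for w in d if w != offset]
nodes = nodes * 32
d = 18 * offset
value = 8 // nodes
offset = offset - offset
offset = nodes % 22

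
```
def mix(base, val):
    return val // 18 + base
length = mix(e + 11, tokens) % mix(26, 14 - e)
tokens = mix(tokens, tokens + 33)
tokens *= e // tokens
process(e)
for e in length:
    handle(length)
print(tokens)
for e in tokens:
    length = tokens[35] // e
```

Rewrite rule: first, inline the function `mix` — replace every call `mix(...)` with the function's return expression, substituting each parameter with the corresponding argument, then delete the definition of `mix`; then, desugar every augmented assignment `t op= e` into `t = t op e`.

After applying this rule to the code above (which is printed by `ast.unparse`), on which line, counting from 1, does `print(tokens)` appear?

Transformed code:
length = (tokens // 18 + (e + 11)) % ((14 - e) // 18 + 26)
tokens = (tokens + 33) // 18 + tokens
tokens = tokens * (e // tokens)
process(e)
for e in length:
    handle(length)
print(tokens)
for e in tokens:
    length = tokens[35] // e

7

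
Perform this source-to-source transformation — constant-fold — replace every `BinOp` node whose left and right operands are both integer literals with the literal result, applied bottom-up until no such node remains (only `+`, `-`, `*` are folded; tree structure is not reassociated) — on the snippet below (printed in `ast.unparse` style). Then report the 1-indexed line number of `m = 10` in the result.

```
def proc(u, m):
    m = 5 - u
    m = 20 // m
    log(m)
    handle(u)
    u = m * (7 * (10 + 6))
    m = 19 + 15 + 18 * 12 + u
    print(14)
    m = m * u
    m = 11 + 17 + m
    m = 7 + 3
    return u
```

11

Transformed code:
def proc(u, m):
    m = 5 - u
    m = 20 // m
    log(m)
    handle(u)
    u = m * 112
    m = 250 + u
    print(14)
    m = m * u
    m = 28 + m
    m = 10
    return u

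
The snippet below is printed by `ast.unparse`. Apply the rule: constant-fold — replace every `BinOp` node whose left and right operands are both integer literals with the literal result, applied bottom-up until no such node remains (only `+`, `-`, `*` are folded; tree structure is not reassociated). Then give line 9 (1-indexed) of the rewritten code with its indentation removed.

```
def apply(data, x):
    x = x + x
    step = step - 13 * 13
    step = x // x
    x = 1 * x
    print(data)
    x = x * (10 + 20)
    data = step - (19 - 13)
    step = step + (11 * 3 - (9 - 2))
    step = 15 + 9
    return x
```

Transformed code:
def apply(data, x):
    x = x + x
    step = step - 169
    step = x // x
    x = 1 * x
    print(data)
    x = x * 30
    data = step - 6
    step = step + 26
    step = 24
    return x

step = step + 26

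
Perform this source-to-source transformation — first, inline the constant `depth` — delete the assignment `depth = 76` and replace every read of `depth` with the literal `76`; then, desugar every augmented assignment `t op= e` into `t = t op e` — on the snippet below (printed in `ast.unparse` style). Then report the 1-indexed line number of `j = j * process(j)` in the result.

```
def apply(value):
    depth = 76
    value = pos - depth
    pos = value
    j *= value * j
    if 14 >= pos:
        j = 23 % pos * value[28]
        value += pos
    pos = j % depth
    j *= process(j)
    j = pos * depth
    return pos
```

Transformed code:
def apply(value):
    value = pos - 76
    pos = value
    j = j * (value * j)
    if 14 >= pos:
        j = 23 % pos * value[28]
        value = value + pos
    pos = j % 76
    j = j * process(j)
    j = pos * 76
    return pos

9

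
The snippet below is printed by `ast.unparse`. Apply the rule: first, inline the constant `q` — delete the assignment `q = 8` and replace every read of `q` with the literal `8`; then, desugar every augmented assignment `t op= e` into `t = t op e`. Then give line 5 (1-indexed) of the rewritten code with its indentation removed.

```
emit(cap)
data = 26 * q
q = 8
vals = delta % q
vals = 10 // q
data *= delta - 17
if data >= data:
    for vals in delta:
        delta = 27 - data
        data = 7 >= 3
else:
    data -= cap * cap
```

Transformed code:
emit(cap)
data = 26 * 8
vals = delta % 8
vals = 10 // 8
data = data * (delta - 17)
if data >= data:
    for vals in delta:
        delta = 27 - data
        data = 7 >= 3
else:
    data = data - cap * cap

data = data * (delta - 17)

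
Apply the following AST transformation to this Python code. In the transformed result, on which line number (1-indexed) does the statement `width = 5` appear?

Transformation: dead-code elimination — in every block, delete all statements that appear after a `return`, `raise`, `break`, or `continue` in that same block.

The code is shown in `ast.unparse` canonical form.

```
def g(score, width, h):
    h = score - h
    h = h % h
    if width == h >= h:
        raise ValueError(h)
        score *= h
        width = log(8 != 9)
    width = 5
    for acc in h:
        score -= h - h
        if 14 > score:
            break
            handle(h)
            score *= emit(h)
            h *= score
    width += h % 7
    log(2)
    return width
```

Transformed code:
def g(score, width, h):
    h = score - h
    h = h % h
    if width == h >= h:
        raise ValueError(h)
    width = 5
    for acc in h:
        score -= h - h
        if 14 > score:
            break
    width += h % 7
    log(2)
    return width

6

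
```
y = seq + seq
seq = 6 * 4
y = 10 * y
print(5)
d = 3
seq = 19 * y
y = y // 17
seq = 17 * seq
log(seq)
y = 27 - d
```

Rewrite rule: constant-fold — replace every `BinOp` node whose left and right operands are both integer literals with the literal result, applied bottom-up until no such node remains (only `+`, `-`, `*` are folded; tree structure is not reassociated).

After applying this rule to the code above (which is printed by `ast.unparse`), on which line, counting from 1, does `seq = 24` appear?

2

Transformed code:
y = seq + seq
seq = 24
y = 10 * y
print(5)
d = 3
seq = 19 * y
y = y // 17
seq = 17 * seq
log(seq)
y = 27 - d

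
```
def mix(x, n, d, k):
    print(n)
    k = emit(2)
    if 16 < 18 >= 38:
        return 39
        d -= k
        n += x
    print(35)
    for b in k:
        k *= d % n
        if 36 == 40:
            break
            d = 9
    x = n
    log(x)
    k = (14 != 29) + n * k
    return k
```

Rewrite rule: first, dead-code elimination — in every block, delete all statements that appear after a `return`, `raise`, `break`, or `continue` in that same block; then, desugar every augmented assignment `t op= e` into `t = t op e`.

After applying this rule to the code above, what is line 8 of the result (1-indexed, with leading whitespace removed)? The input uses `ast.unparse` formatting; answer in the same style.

k = k * (d % n)

Transformed code:
def mix(x, n, d, k):
    print(n)
    k = emit(2)
    if 16 < 18 >= 38:
        return 39
    print(35)
    for b in k:
        k = k * (d % n)
        if 36 == 40:
            break
    x = n
    log(x)
    k = (14 != 29) + n * k
    return k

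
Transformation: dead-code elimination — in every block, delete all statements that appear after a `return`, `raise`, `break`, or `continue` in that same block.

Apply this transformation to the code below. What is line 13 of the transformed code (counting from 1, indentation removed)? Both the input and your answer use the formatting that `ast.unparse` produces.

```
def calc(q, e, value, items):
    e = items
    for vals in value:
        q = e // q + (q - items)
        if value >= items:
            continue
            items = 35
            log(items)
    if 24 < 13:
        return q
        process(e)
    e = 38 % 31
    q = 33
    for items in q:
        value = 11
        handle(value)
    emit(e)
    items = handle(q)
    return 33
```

handle(value)

Transformed code:
def calc(q, e, value, items):
    e = items
    for vals in value:
        q = e // q + (q - items)
        if value >= items:
            continue
    if 24 < 13:
        return q
    e = 38 % 31
    q = 33
    for items in q:
        value = 11
        handle(value)
    emit(e)
    items = handle(q)
    return 33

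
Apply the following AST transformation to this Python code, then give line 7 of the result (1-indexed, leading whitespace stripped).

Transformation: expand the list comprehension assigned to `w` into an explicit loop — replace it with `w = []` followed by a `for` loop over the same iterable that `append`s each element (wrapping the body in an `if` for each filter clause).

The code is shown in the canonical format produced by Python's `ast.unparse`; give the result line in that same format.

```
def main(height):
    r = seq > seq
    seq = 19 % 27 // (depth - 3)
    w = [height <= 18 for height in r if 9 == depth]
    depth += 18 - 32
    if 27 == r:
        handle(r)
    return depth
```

w.append(height <= 18)

Transformed code:
def main(height):
    r = seq > seq
    seq = 19 % 27 // (depth - 3)
    w = []
    for height in r:
        if 9 == depth:
            w.append(height <= 18)
    depth += 18 - 32
    if 27 == r:
        handle(r)
    return depth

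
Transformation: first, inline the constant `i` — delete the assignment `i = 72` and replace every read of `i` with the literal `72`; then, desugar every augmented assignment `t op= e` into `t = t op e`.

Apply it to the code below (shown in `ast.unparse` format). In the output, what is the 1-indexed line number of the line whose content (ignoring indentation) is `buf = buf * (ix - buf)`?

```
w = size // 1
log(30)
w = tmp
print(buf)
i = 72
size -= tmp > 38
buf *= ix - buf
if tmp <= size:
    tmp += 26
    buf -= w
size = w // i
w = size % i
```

Transformed code:
w = size // 1
log(30)
w = tmp
print(buf)
size = size - (tmp > 38)
buf = buf * (ix - buf)
if tmp <= size:
    tmp = tmp + 26
    buf = buf - w
size = w // 72
w = size % 72

6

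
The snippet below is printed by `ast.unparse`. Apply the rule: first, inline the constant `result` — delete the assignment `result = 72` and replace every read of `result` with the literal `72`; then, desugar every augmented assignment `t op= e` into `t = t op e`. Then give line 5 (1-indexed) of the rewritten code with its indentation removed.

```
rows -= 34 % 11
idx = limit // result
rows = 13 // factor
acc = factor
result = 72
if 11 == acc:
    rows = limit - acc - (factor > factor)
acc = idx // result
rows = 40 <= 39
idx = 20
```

Transformed code:
rows = rows - 34 % 11
idx = limit // 72
rows = 13 // factor
acc = factor
if 11 == acc:
    rows = limit - acc - (factor > factor)
acc = idx // 72
rows = 40 <= 39
idx = 20

if 11 == acc:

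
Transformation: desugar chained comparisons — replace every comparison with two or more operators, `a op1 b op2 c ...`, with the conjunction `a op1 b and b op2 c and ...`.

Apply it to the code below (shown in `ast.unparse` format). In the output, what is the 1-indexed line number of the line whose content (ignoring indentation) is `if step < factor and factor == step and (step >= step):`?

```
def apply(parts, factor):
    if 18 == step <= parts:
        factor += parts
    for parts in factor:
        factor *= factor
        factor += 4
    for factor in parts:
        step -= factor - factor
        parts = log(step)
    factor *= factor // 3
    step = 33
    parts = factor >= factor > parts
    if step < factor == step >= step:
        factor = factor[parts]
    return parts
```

13

Transformed code:
def apply(parts, factor):
    if 18 == step and step <= parts:
        factor += parts
    for parts in factor:
        factor *= factor
        factor += 4
    for factor in parts:
        step -= factor - factor
        parts = log(step)
    factor *= factor // 3
    step = 33
    parts = factor >= factor and factor > parts
    if step < factor and factor == step and (step >= step):
        factor = factor[parts]
    return parts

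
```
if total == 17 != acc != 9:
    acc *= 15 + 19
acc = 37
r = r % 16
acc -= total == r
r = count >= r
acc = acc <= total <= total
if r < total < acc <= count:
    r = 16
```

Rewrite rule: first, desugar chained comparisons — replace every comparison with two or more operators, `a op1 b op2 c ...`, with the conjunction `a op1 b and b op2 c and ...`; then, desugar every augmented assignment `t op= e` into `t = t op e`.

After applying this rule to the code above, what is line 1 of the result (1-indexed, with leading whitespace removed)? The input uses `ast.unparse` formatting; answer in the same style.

Transformed code:
if total == 17 and 17 != acc and (acc != 9):
    acc = acc * (15 + 19)
acc = 37
r = r % 16
acc = acc - (total == r)
r = count >= r
acc = acc <= total and total <= total
if r < total and total < acc and (acc <= count):
    r = 16

if total == 17 and 17 != acc and (acc != 9):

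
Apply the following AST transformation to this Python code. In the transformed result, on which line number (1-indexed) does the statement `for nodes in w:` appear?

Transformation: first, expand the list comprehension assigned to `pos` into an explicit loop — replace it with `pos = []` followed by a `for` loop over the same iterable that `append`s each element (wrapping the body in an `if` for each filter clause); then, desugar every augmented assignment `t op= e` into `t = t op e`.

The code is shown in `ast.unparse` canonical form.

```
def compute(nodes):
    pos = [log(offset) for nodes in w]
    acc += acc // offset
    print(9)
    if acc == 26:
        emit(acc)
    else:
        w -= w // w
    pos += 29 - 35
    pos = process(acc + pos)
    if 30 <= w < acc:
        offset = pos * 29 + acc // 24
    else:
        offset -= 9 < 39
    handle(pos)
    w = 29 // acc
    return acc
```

Transformed code:
def compute(nodes):
    pos = []
    for nodes in w:
        pos.append(log(offset))
    acc = acc + acc // offset
    print(9)
    if acc == 26:
        emit(acc)
    else:
        w = w - w // w
    pos = pos + (29 - 35)
    pos = process(acc + pos)
    if 30 <= w < acc:
        offset = pos * 29 + acc // 24
    else:
        offset = offset - (9 < 39)
    handle(pos)
    w = 29 // acc
    return acc

3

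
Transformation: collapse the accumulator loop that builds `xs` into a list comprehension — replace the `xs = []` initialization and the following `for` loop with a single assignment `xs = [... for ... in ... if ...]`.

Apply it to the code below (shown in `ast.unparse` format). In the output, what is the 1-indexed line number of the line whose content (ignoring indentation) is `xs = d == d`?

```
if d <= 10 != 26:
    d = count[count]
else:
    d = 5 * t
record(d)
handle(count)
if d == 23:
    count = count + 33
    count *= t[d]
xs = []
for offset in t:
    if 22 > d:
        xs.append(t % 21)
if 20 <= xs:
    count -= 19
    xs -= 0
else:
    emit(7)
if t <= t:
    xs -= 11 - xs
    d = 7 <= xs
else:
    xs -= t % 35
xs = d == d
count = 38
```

Transformed code:
if d <= 10 != 26:
    d = count[count]
else:
    d = 5 * t
record(d)
handle(count)
if d == 23:
    count = count + 33
    count *= t[d]
xs = [t % 21 for offset in t if 22 > d]
if 20 <= xs:
    count -= 19
    xs -= 0
else:
    emit(7)
if t <= t:
    xs -= 11 - xs
    d = 7 <= xs
else:
    xs -= t % 35
xs = d == d
count = 38

21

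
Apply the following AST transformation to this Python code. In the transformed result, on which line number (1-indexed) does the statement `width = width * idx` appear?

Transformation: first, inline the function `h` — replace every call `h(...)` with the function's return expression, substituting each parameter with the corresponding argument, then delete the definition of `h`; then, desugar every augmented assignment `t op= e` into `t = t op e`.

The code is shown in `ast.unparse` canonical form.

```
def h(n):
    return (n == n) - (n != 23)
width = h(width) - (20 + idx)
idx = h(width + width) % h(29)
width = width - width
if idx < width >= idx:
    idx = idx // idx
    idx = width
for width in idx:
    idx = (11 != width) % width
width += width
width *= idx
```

10

Transformed code:
width = (width == width) - (width != 23) - (20 + idx)
idx = ((width + width == width + width) - (width + width != 23)) % ((29 == 29) - (29 != 23))
width = width - width
if idx < width >= idx:
    idx = idx // idx
    idx = width
for width in idx:
    idx = (11 != width) % width
width = width + width
width = width * idx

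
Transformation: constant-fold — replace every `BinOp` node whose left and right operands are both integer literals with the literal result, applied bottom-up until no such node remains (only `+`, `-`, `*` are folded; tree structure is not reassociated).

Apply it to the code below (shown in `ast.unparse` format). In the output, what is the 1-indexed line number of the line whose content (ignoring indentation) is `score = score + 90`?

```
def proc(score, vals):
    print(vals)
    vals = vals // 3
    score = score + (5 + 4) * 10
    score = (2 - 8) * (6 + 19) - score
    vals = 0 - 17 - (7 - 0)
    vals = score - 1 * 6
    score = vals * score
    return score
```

4

Transformed code:
def proc(score, vals):
    print(vals)
    vals = vals // 3
    score = score + 90
    score = -150 - score
    vals = -24
    vals = score - 6
    score = vals * score
    return score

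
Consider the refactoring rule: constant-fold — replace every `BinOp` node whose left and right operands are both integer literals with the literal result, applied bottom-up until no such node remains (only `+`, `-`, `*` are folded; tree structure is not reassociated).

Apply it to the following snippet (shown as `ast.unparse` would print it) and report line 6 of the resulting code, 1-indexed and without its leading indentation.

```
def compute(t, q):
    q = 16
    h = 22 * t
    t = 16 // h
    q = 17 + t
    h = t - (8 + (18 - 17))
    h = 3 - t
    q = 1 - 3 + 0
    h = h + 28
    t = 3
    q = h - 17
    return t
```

h = t - 9

Transformed code:
def compute(t, q):
    q = 16
    h = 22 * t
    t = 16 // h
    q = 17 + t
    h = t - 9
    h = 3 - t
    q = -2
    h = h + 28
    t = 3
    q = h - 17
    return t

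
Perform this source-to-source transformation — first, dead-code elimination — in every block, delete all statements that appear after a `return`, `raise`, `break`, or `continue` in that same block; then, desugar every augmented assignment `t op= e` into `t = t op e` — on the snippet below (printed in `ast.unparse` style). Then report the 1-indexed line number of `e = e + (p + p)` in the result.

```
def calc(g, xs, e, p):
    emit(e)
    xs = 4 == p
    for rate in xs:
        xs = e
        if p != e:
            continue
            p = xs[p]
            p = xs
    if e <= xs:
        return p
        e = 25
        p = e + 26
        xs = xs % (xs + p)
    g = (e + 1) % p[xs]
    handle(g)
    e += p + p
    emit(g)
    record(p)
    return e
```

Transformed code:
def calc(g, xs, e, p):
    emit(e)
    xs = 4 == p
    for rate in xs:
        xs = e
        if p != e:
            continue
    if e <= xs:
        return p
    g = (e + 1) % p[xs]
    handle(g)
    e = e + (p + p)
    emit(g)
    record(p)
    return e

12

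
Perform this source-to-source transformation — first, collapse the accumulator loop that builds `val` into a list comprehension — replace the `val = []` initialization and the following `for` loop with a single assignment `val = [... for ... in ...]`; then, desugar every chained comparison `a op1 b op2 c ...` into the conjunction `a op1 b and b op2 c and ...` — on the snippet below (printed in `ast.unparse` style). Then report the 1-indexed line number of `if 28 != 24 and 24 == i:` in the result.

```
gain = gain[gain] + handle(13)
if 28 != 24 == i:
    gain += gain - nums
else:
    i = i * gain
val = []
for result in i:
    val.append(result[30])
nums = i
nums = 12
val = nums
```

2

Transformed code:
gain = gain[gain] + handle(13)
if 28 != 24 and 24 == i:
    gain += gain - nums
else:
    i = i * gain
val = [result[30] for result in i]
nums = i
nums = 12
val = nums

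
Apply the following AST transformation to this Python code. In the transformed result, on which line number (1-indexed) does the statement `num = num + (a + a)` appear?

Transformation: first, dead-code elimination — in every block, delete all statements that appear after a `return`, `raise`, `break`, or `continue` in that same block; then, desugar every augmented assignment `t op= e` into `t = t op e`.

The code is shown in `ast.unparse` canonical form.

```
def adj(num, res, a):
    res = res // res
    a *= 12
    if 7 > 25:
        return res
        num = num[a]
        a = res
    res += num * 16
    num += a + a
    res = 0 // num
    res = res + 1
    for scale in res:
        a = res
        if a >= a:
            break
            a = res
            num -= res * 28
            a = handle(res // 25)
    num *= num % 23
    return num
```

Transformed code:
def adj(num, res, a):
    res = res // res
    a = a * 12
    if 7 > 25:
        return res
    res = res + num * 16
    num = num + (a + a)
    res = 0 // num
    res = res + 1
    for scale in res:
        a = res
        if a >= a:
            break
    num = num * (num % 23)
    return num

7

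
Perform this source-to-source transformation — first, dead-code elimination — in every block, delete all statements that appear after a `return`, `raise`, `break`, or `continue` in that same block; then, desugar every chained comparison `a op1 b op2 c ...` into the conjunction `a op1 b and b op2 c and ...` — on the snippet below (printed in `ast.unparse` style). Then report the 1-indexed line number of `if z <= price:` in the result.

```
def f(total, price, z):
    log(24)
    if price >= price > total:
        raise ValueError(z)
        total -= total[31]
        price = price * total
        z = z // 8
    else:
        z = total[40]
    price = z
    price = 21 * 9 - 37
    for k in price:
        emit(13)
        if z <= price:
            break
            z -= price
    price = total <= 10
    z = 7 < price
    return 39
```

11

Transformed code:
def f(total, price, z):
    log(24)
    if price >= price and price > total:
        raise ValueError(z)
    else:
        z = total[40]
    price = z
    price = 21 * 9 - 37
    for k in price:
        emit(13)
        if z <= price:
            break
    price = total <= 10
    z = 7 < price
    return 39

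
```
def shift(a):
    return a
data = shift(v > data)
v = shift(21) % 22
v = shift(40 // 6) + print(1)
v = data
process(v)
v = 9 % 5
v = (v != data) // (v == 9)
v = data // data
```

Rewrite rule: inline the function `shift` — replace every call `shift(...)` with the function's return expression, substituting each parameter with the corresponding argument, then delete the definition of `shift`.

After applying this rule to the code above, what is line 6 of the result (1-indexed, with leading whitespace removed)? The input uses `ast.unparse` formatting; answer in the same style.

v = 9 % 5

Transformed code:
data = v > data
v = 21 % 22
v = 40 // 6 + print(1)
v = data
process(v)
v = 9 % 5
v = (v != data) // (v == 9)
v = data // data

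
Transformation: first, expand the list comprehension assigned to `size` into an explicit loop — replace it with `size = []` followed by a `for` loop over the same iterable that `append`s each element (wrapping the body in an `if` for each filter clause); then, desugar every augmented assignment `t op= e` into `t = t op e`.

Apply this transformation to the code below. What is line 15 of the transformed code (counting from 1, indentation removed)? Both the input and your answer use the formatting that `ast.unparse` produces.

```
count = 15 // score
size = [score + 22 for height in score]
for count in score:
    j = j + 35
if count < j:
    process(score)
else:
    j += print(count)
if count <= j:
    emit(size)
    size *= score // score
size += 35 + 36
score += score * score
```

Transformed code:
count = 15 // score
size = []
for height in score:
    size.append(score + 22)
for count in score:
    j = j + 35
if count < j:
    process(score)
else:
    j = j + print(count)
if count <= j:
    emit(size)
    size = size * (score // score)
size = size + (35 + 36)
score = score + score * score

score = score + score * score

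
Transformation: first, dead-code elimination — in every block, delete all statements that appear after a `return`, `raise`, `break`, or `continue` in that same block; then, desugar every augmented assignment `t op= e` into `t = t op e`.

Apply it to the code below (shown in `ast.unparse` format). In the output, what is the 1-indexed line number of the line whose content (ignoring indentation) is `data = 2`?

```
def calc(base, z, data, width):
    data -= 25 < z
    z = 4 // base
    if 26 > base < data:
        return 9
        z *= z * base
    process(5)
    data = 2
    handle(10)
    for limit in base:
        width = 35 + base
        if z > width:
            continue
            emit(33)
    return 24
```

Transformed code:
def calc(base, z, data, width):
    data = data - (25 < z)
    z = 4 // base
    if 26 > base < data:
        return 9
    process(5)
    data = 2
    handle(10)
    for limit in base:
        width = 35 + base
        if z > width:
            continue
    return 24

7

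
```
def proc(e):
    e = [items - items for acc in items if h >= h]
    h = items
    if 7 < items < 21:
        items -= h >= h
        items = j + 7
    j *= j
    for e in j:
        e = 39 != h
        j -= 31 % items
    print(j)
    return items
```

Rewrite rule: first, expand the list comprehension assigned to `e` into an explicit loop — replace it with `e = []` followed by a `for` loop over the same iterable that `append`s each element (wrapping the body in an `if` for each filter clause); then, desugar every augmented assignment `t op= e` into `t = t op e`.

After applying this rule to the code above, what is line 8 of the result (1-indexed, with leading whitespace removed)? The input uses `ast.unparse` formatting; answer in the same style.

Transformed code:
def proc(e):
    e = []
    for acc in items:
        if h >= h:
            e.append(items - items)
    h = items
    if 7 < items < 21:
        items = items - (h >= h)
        items = j + 7
    j = j * j
    for e in j:
        e = 39 != h
        j = j - 31 % items
    print(j)
    return items

items = items - (h >= h)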